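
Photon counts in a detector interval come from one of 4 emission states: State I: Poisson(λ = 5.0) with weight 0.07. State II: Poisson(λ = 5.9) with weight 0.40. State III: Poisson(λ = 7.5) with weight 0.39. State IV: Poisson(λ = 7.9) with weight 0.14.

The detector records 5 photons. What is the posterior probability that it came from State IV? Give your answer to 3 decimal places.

0.100

P(component k | x) = π_k·f_k(x) / marginal(x), where marginal(x) = Σ_j π_j·f_j(x).
Evaluate each component's likelihood at the observed value:
  p_I = e^(−5.0)·5.0^5/5! = 0.175467
  p_II = e^(−5.9)·5.9^5/5! = 0.163208
  p_III = e^(−7.5)·7.5^5/5! = 0.109375
  p_IV = e^(−7.9)·7.9^5/5! = 0.0950666
Weight by the priors:
  π_I·p_I = 0.07 × 0.175467 = 0.0122827
  π_II·p_II = 0.40 × 0.163208 = 0.0652832
  π_III·p_III = 0.39 × 0.109375 = 0.0426561
  π_IV·p_IV = 0.14 × 0.0950666 = 0.0133093
Sum: 0.0122827 + 0.0652832 + 0.0426561 + 0.0133093 = 0.133531
P(State IV | x) = 0.0133093 / 0.133531 ≈ 0.100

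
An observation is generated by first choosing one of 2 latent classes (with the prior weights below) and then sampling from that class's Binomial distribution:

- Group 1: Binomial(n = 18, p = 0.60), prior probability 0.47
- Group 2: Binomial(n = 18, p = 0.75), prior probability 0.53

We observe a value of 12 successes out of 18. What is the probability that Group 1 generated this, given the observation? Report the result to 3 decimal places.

0.506

The responsibility of component k is π_k f_k(x) divided by Σ_j π_j f_j(x).
Component likelihoods at x = 12 successes out of 18:
  L_1 = C(18,12)·0.60^12·0.40^6 = 18564·0.00217678·0.004096 = 0.165518
  L_2 = C(18,12)·0.75^12·0.25^6 = 18564·0.0316764·0.000244141 = 0.143564
Multiply by the mixture weights:
  π_1·L_1 = 0.47 × 0.165518 = 0.0777937
  π_2·L_2 = 0.53 × 0.143564 = 0.0760891
Evidence: 0.0777937 + 0.0760891 = 0.153883
P(Group 1 | the observation) = 0.0777937 / 0.153883 ≈ 0.506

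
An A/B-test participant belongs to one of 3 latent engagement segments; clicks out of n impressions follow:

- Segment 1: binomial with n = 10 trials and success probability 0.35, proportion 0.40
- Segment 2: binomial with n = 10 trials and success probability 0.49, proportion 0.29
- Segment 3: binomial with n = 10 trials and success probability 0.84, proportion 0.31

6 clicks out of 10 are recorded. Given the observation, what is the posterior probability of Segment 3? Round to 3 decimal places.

Apply Bayes' rule: the posterior for each component is proportional to its prior times its likelihood at x.
Component likelihoods at x = 6 clicks out of 10:
  p_1 = 0.0689098
  p_2 = 0.196642
  p_3 = 0.0483476
Unnormalised posteriors:
  P(Z=1)·p_1 = 0.40 × 0.0689098 = 0.0275639
  P(Z=2)·p_2 = 0.29 × 0.196642 = 0.0570262
  P(Z=3)·p_3 = 0.31 × 0.0483476 = 0.0149878
Sum: 0.0275639 + 0.0570262 + 0.0149878 = 0.0995779
P(Segment 3 | data) = 0.0149878 / 0.0995779 ≈ 0.151

0.151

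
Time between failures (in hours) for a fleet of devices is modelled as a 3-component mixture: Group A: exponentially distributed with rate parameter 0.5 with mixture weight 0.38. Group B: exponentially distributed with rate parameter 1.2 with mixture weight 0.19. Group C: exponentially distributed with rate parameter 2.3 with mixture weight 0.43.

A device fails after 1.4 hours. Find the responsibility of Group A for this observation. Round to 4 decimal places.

By Bayes' theorem, P(k | x) = P(Z=k) f_k(x) / Σ_j P(Z=j) f_j(x).
Exponential densities:
  L_A = 0.5·e^(−0.5·1.4) = 0.5·e^(−0.7000) = 0.248293
  L_B = 1.2·e^(−1.2·1.4) = 1.2·e^(−1.6800) = 0.223649
  L_C = 2.3·e^(−2.3·1.4) = 2.3·e^(−3.2200) = 0.0918966
Multiply by the mixture weights:
  P(Z=A)·L_A = 0.38 × 0.248293 = 0.0943512
  P(Z=B)·L_B = 0.19 × 0.223649 = 0.0424933
  P(Z=C)·L_C = 0.43 × 0.0918966 = 0.0395156
Denominator: 0.0943512 + 0.0424933 + 0.0395156 = 0.17636
P(Group A | x) = 0.0943512 / 0.17636 ≈ 0.5350

0.5350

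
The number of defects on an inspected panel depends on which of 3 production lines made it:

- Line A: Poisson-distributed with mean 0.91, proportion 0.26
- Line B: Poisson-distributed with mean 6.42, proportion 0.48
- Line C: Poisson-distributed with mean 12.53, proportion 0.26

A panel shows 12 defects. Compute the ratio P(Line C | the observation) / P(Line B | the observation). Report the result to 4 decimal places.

Posterior odds = (π_i f_i(x)) / (π_j f_j(x)); the normalising sum cancels.
Poisson probabilities:
  L_A = 2.70989e-10
  L_B = 0.0166691
  L_C = 0.113075
Odds = (0.26/0.48) × (0.113075/0.0166691) = 0.541667 × 6.78349 ≈ 3.6744

3.6744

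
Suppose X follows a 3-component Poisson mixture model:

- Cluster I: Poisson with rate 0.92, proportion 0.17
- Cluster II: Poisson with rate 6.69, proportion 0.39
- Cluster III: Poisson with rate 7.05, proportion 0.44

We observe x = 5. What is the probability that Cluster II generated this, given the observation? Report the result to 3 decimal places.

0.493

Apply Bayes' rule: the posterior for each component is proportional to its prior times its likelihood at x.
Component likelihoods at x = 5:
  L_I = 0.0021888
  L_II = 0.138841
  L_III = 0.125889
Unnormalised posteriors:
  w_I·L_I = 0.17 × 0.0021888 = 0.000372097
  w_II·L_II = 0.39 × 0.138841 = 0.0541482
  w_III·L_III = 0.44 × 0.125889 = 0.0553912
Normaliser: 0.000372097 + 0.0541482 + 0.0553912 = 0.109911
P(Cluster II | 5) ≈ 0.493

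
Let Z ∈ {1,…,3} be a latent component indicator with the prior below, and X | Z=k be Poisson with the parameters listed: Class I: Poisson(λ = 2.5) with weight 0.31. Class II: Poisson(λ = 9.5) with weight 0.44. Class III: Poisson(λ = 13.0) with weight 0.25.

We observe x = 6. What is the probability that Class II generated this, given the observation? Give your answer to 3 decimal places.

0.730

P(component k | x) = π_k·f_k(x) / marginal(x), where marginal(x) = Σ_j π_j·f_j(x).
Poisson probabilities:
  L_I = 0.0278337
  L_II = 0.0764208
  L_III = 0.015153
Multiply by the mixture weights:
  π_I·L_I = 0.31 × 0.0278337 = 0.00862846
  π_II·L_II = 0.44 × 0.0764208 = 0.0336252
  π_III·L_III = 0.25 × 0.015153 = 0.00378826
Evidence: 0.00862846 + 0.0336252 + 0.00378826 = 0.0460419
P(Class II | x) ≈ 0.730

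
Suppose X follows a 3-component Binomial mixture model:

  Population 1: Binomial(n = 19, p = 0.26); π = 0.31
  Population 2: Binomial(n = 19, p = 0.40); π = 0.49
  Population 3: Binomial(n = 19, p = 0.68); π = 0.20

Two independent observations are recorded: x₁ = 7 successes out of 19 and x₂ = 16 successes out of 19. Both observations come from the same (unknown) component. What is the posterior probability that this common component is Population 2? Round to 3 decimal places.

By Bayes' theorem, P(k | x) = P(Z=k) f_k(x) / Σ_j P(Z=j) f_j(x).
Since both observations come from the same component, the likelihood for component k is f_k(x₁)·f_k(x₂).
  f_1 = [C(19,7)·0.26^7·0.74^12 = 50388·8.03181e-05·0.0269638 = 0.109124] × [1.71235e-07] = 1.86859e-08
  f_2 = [C(19,7)·0.40^7·0.60^12 = 50388·0.0016384·0.00217678 = 0.179706] × [8.98954e-05] = 1.61547e-05
  f_3 = [C(19,7)·0.68^7·0.32^12 = 50388·0.0672299·1.15292e-06 = 0.00390561] × [0.0663615] = 0.000259182
Unnormalised posteriors:
  P(Z=1)·f_1 = 0.31 × 1.86859e-08 = 5.79262e-09
  P(Z=2)·f_2 = 0.49 × 1.61547e-05 = 7.91581e-06
  P(Z=3)·f_3 = 0.20 × 0.000259182 = 5.18365e-05
Normaliser: 5.79262e-09 + 7.91581e-06 + 5.18365e-05 = 5.97581e-05
Responsibility of Population 2: 7.91581e-06 / 5.97581e-05 ≈ 0.132

0.132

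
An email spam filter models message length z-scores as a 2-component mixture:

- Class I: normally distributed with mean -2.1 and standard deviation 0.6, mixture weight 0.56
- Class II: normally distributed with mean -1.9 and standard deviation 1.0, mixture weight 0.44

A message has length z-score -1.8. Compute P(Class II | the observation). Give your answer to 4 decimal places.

0.3471

The responsibility of component k is P(Z=k) f_k(x) divided by Σ_j P(Z=j) f_j(x).
Evaluate each component's likelihood at the observed value:
  L_I = (1/(0.6·√(2π)))·exp(−(-1.8−-2.1)²/(2·0.6²)) = 0.664904·exp(-0.12500) = 0.586776
  L_II = (1/(1.0·√(2π)))·exp(−(-1.8−-1.9)²/(2·1.0²)) = 0.398942·exp(-0.00500) = 0.396953
Multiply by the mixture weights:
  P(Z=I)·L_I = 0.56 × 0.586776 = 0.328594
  P(Z=II)·L_II = 0.44 × 0.396953 = 0.174659
Marginal: 0.328594 + 0.174659 = 0.503253
P(Class II | -1.8) ≈ 0.3471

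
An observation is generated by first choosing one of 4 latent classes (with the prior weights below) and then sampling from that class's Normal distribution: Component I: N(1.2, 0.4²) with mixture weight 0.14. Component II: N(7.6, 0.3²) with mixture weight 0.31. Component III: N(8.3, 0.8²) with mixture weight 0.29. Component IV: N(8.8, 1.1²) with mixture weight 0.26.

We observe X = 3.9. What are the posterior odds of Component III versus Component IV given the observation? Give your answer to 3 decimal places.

Only the two components matter; the odds are (w_i f_i(x)) / (w_j f_j(x)).
Evaluate each component's likelihood at the observed value:
  L_I = 1.27373e-10
  L_II = 1.2396e-33
  L_III = 1.34622e-07
  L_IV = 1.78103e-05
Odds = (0.29/0.26) × (1.34622e-07/1.78103e-05) = 1.11538 × 0.00755868 ≈ 0.008

0.008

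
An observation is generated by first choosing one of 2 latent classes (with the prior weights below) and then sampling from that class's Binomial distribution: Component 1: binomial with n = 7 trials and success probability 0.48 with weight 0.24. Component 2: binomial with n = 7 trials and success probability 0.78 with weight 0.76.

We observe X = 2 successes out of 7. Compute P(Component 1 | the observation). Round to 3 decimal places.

P(component k | x) = π_k·f_k(x) / marginal(x), where marginal(x) = Σ_j π_j·f_j(x).
Component likelihoods at x = 2 successes out of 7:
  L_1 = C(7,2)·0.48^2·0.52^5 = 21·0.2304·0.0380204 = 0.183958
  L_2 = C(7,2)·0.78^2·0.22^5 = 21·0.6084·0.000515363 = 0.00658449
Unnormalised posteriors:
  π_1·L_1 = 0.24 × 0.183958 = 0.0441499
  π_2·L_2 = 0.76 × 0.00658449 = 0.00500421
Evidence: 0.0441499 + 0.00500421 = 0.0491541
So the posterior for Component 1 is 0.0441499 / 0.0491541 ≈ 0.898.

0.898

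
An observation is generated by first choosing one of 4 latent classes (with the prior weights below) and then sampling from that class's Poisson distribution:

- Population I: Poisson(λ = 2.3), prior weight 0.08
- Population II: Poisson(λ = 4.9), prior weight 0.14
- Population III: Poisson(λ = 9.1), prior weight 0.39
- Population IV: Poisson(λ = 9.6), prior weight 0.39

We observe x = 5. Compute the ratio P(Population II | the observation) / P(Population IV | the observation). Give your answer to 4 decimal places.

1.3673

Posterior odds = (π_i f_i(x)) / (π_j f_j(x)); the normalising sum cancels.
Component likelihoods at x = 5:
  f_I = e^(−2.3)·2.3^5/5! = 0.053775
  f_II = e^(−4.9)·4.9^5/5! = 0.17529
  f_III = e^(−9.1)·9.1^5/5! = 0.0580692
  f_IV = e^(−9.6)·9.6^5/5! = 0.0460201
Posterior odds = (π_II·f_II) / (π_IV·f_IV) = (0.14·0.17529) / (0.39·0.0460201) = 0.0245405 / 0.0179479 ≈ 1.3673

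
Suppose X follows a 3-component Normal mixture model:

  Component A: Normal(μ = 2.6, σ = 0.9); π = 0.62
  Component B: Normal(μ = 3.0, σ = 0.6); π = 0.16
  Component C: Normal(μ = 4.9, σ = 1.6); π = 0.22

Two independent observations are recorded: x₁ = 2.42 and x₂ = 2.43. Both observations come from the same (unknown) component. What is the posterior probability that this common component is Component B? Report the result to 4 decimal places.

Apply Bayes' rule: the posterior for each component is proportional to its prior times its likelihood at x.
Since both observations come from the same component, the likelihood for component k is f_k(x₁)·f_k(x₂).
  L_A = [(1/(0.9·√(2π)))·exp(−(2.42−2.6)²/(2·0.9²)) = 0.443269·exp(-0.02000) = 0.434492] × [0.435432] = 0.189192
  L_B = [(1/(0.6·√(2π)))·exp(−(2.42−3.0)²/(2·0.6²)) = 0.664904·exp(-0.46722) = 0.416722] × [0.423432] = 0.176453
  L_C = [(1/(1.6·√(2π)))·exp(−(2.42−4.9)²/(2·1.6²)) = 0.249339·exp(-1.20125) = 0.0750056] × [0.0757343] = 0.0056805
Unnormalised posteriors:
  π_A·L_A = 0.62 × 0.189192 = 0.117299
  π_B·L_B = 0.16 × 0.176453 = 0.0282326
  π_C·L_C = 0.22 × 0.0056805 = 0.00124971
Evidence: 0.117299 + 0.0282326 + 0.00124971 = 0.146781
Responsibility of Component B: 0.0282326 / 0.146781 ≈ 0.1923

0.1923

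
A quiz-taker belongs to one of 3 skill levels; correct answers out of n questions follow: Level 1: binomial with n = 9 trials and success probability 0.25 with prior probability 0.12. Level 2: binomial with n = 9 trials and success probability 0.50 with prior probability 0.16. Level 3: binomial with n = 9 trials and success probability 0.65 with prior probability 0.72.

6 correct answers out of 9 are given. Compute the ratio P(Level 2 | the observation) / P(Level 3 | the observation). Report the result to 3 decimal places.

0.134

Posterior odds = (P(Z=i) f_i(x)) / (P(Z=j) f_j(x)); the normalising sum cancels.
Binomial probabilities:
  p_1 = C(9,6)·0.25^6·0.75^3 = 84·0.000244141·0.421875 = 0.00865173
  p_2 = C(9,6)·0.50^6·0.50^3 = 84·0.015625·0.125 = 0.164062
  p_3 = C(9,6)·0.65^6·0.35^3 = 84·0.0754189·0.042875 = 0.271621
0.02625 / 0.195567 ≈ 0.134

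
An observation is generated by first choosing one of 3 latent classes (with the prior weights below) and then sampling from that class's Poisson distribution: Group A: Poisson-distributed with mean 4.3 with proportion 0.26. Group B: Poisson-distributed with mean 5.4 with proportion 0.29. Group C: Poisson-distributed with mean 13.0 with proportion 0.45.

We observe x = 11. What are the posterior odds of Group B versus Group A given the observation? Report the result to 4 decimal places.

The posterior odds equal the prior odds times the likelihood ratio: (P(Z=i)/P(Z=j))·(f_i(x)/f_j(x)).
Poisson probabilities:
  L_A = e^(−4.3)·4.3^11/11! = 0.00315886
  L_B = e^(−5.4)·5.4^11/11! = 0.0128821
  L_C = e^(−13.0)·13.0^11/11! = 0.101483
Posterior odds = (P(Z=B)·L_B) / (P(Z=A)·L_A) = (0.29·0.0128821) / (0.26·0.00315886) = 0.0037358 / 0.000821305 ≈ 4.5486

4.5486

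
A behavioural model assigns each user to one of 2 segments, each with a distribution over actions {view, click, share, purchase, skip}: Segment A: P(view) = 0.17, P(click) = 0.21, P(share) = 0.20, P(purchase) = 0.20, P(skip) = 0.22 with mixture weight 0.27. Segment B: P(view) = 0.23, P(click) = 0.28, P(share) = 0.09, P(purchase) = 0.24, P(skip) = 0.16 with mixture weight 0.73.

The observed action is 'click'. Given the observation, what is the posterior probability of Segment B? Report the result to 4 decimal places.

By Bayes' theorem, P(k | x) = π_k f_k(x) / Σ_j π_j f_j(x).
Categorical probabilities:
  p_A = 0.21
  p_B = 0.28
Weight by the priors:
  π_A·p_A = 0.27 × 0.21 = 0.0567
  π_B·p_B = 0.73 × 0.28 = 0.2044
Sum: 0.0567 + 0.2044 = 0.2611
P(Segment B | 'click') ≈ 0.7828

0.7828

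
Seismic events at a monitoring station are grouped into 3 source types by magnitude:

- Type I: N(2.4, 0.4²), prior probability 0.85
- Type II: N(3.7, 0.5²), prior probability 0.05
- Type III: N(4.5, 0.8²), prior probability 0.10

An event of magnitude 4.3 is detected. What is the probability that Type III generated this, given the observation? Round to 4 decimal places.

0.7133

Apply Bayes' rule: the posterior for each component is proportional to its prior times its likelihood at x.
Normal densities:
  L_I = 1.25738e-05
  L_II = 0.388372
  L_III = 0.483335
Unnormalised posteriors:
  π_I·L_I = 0.85 × 1.25738e-05 = 1.06877e-05
  π_II·L_II = 0.05 × 0.388372 = 0.0194186
  π_III·L_III = 0.10 × 0.483335 = 0.0483335
Normaliser: 1.06877e-05 + 0.0194186 + 0.0483335 = 0.0677628
P(Type III | 4.3) ≈ 0.7133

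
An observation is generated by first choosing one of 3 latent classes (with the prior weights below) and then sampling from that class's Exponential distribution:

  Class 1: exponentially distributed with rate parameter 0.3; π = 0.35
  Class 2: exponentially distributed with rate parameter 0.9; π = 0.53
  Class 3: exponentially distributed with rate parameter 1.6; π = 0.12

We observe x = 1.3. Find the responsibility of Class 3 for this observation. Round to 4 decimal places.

0.0987

The responsibility of component k is π_k f_k(x) divided by Σ_j π_j f_j(x).
Component likelihoods at x = 1.3:
  L_1 = 0.203117
  L_2 = 0.27933
  L_3 = 0.199888
Multiply by the mixture weights:
  π_1·L_1 = 0.35 × 0.203117 = 0.071091
  π_2·L_2 = 0.53 × 0.27933 = 0.148045
  π_3·L_3 = 0.12 × 0.199888 = 0.0239866
Sum: 0.071091 + 0.148045 + 0.0239866 = 0.243123
P(Class 3 | the observation) ≈ 0.0987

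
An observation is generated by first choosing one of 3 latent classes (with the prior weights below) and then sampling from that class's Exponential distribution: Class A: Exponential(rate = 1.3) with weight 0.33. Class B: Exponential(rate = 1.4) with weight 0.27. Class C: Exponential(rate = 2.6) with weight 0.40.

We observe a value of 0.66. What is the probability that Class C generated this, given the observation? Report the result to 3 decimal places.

0.360

Apply Bayes' rule: the posterior for each component is proportional to its prior times its likelihood at x.
Evaluate each component's likelihood at the observed value:
  L_A = 0.551212
  L_B = 0.555699
  L_C = 0.467438
Unnormalised posteriors:
  π_A·L_A = 0.33 × 0.551212 = 0.1819
  π_B·L_B = 0.27 × 0.555699 = 0.150039
  π_C·L_C = 0.40 × 0.467438 = 0.186975
Evidence: 0.1819 + 0.150039 + 0.186975 = 0.518914
P(Class C | x) = 0.186975 / 0.518914 ≈ 0.360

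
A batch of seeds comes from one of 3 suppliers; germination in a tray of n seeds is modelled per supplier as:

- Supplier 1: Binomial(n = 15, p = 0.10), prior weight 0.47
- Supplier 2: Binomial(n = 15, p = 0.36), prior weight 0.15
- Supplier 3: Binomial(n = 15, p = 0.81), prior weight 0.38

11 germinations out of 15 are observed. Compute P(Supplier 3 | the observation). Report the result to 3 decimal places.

By Bayes' theorem, P(k | x) = P(Z=k) f_k(x) / Σ_j P(Z=j) f_j(x).
Component likelihoods at x = 11 germinations out of 15:
  L_1 = 8.95577e-09
  L_2 = 0.00301426
  L_3 = 0.175179
Prior × likelihood for each component:
  P(Z=1)·L_1 = 0.47 × 8.95577e-09 = 4.20921e-09
  P(Z=2)·L_2 = 0.15 × 0.00301426 = 0.000452138
  P(Z=3)·L_3 = 0.38 × 0.175179 = 0.0665681
Marginal: 4.20921e-09 + 0.000452138 + 0.0665681 = 0.0670202
Responsibility of Supplier 3: 0.0665681 / 0.0670202 ≈ 0.993

0.993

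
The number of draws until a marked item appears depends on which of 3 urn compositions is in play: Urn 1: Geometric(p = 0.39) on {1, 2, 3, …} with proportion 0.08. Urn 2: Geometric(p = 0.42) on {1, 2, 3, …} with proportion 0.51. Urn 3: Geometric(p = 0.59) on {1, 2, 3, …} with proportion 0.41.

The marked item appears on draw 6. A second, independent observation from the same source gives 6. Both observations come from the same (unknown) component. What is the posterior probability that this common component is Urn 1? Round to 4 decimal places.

0.1759

P(component k | x) = w_k·f_k(x) / marginal(x), where marginal(x) = Σ_j w_j·f_j(x).
Since both observations come from the same component, the likelihood for component k is f_k(x₁)·f_k(x₂).
  f_1 = [0.39·(1−0.39)^5 = 0.39·0.0844596 = 0.0329393] × [0.0329393] = 0.00108499
  f_2 = [0.42·(1−0.42)^5 = 0.42·0.0656357 = 0.027567] × [0.027567] = 0.000759939
  f_3 = [0.59·(1−0.59)^5 = 0.59·0.0115856 = 0.00683552] × [0.00683552] = 4.67243e-05
Unnormalised posteriors:
  w_1·f_1 = 0.08 × 0.00108499 = 8.67996e-05
  w_2·f_2 = 0.51 × 0.000759939 = 0.000387569
  w_3·f_3 = 0.41 × 4.67243e-05 = 1.9157e-05
Denominator: 8.67996e-05 + 0.000387569 + 1.9157e-05 = 0.000493525
Responsibility of Urn 1: 8.67996e-05 / 0.000493525 ≈ 0.1759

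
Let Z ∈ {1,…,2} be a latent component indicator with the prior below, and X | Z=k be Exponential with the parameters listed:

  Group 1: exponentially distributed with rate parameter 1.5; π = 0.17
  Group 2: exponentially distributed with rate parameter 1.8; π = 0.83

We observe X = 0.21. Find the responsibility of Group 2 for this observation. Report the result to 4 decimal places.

By Bayes' theorem, P(k | x) = π_k f_k(x) / Σ_j π_j f_j(x).
Evaluate each component's likelihood at the observed value:
  L_1 = 1.09468
  L_2 = 1.23341
Unnormalised posteriors:
  π_1·L_1 = 0.17 × 1.09468 = 0.186096
  π_2·L_2 = 0.83 × 1.23341 = 1.02373
Evidence: 0.186096 + 1.02373 = 1.20983
P(Group 2 | x) ≈ 0.8462

0.8462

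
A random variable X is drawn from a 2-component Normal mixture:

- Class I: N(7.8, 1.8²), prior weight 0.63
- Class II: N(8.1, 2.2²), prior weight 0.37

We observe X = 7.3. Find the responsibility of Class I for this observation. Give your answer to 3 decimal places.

The responsibility of component k is π_k f_k(x) divided by Σ_j π_j f_j(x).
Normal densities:
  p_I = 0.213247
  p_II = 0.169736
Unnormalised posteriors:
  π_I·p_I = 0.63 × 0.213247 = 0.134345
  π_II·p_II = 0.37 × 0.169736 = 0.0628023
Normaliser: 0.134345 + 0.0628023 = 0.197148
P(Class I | 7.3) = 0.134345 / 0.197148 ≈ 0.681

0.681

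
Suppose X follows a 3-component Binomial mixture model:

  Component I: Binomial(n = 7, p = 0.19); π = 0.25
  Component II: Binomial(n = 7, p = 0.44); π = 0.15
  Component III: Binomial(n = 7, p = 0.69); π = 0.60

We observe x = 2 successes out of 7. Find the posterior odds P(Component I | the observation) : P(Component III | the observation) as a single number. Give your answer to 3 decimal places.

3.848

The posterior odds equal the prior odds times the likelihood ratio: (π_i/π_j)·(f_i(x)/f_j(x)).
Binomial probabilities:
  f_I = C(7,2)·0.19^2·0.81^5 = 21·0.0361·0.348678 = 0.264333
  f_II = C(7,2)·0.44^2·0.56^5 = 21·0.1936·0.0550732 = 0.223906
  f_III = C(7,2)·0.69^2·0.31^5 = 21·0.4761·0.00286292 = 0.0286237
Odds = (0.25/0.60) × (0.264333/0.0286237) = 0.416667 × 9.23476 ≈ 3.848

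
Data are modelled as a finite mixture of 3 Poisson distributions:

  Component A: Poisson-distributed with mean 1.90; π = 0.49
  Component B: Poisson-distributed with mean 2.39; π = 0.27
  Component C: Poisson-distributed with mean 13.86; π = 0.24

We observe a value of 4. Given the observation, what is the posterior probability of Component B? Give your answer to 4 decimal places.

0.4559

P(component k | x) = π_k·f_k(x) / marginal(x), where marginal(x) = Σ_j π_j·f_j(x).
Component likelihoods at x = 4:
  f_A = e^(−1.90)·1.90^4/4! = 0.0812164
  f_B = e^(−2.39)·2.39^4/4! = 0.124571
  f_C = e^(−13.86)·13.86^4/4! = 0.00147069
Unnormalised posteriors:
  π_A·f_A = 0.49 × 0.0812164 = 0.039796
  π_B·f_B = 0.27 × 0.124571 = 0.0336341
  π_C·f_C = 0.24 × 0.00147069 = 0.000352965
Denominator: 0.039796 + 0.0336341 + 0.000352965 = 0.0737831
So the posterior for Component B is 0.0336341 / 0.0737831 ≈ 0.4559.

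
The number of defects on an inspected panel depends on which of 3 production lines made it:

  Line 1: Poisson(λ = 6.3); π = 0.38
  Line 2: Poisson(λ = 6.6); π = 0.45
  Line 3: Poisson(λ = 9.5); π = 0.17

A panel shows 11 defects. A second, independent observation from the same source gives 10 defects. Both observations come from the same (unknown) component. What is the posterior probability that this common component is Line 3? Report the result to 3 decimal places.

The responsibility of component k is π_k f_k(x) divided by Σ_j π_j f_j(x).
Since both observations come from the same component, the likelihood for component k is f_k(x₁)·f_k(x₂).
  L_1 = [e^(−6.3)·6.3^11/11! = 0.0285453] × [0.0498411] = 0.00142273
  L_2 = [e^(−6.6)·6.6^11/11! = 0.0352764] × [0.058794] = 0.00207404
  L_3 = [e^(−9.5)·9.5^11/11! = 0.106661] × [0.123502] = 0.0131729
Prior × likelihood for each component:
  π_1·L_1 = 0.38 × 0.00142273 = 0.000540637
  π_2·L_2 = 0.45 × 0.00207404 = 0.000933317
  π_3·L_3 = 0.17 × 0.0131729 = 0.0022394
Evidence: 0.000540637 + 0.000933317 + 0.0022394 = 0.00371335
Responsibility of Line 3: 0.0022394 / 0.00371335 ≈ 0.603

0.603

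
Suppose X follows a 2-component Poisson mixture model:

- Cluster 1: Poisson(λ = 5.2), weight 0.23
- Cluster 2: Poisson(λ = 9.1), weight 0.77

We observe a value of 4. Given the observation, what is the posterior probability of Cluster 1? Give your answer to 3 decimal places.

0.611

By Bayes' theorem, P(k | x) = π_k f_k(x) / Σ_j π_j f_j(x).
Evaluate each component's likelihood at the observed value:
  p_1 = e^(−5.2)·5.2^4/4! = 0.168063
  p_2 = e^(−9.1)·9.1^4/4! = 0.0319062
Unnormalised posteriors:
  π_1·p_1 = 0.23 × 0.168063 = 0.0386544
  π_2·p_2 = 0.77 × 0.0319062 = 0.0245677
Marginal: 0.0386544 + 0.0245677 = 0.0632221
P(Cluster 1 | the observation) = 0.0386544 / 0.0632221 ≈ 0.611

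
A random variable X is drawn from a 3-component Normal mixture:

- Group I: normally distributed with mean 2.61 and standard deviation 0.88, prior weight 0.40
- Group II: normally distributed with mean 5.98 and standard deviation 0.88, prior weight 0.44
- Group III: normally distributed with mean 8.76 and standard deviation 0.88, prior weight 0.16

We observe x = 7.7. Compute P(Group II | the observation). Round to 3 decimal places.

0.457

The responsibility of component k is π_k f_k(x) divided by Σ_j π_j f_j(x).
Component likelihoods at x = 7.7:
  f_I = 2.46384e-08
  f_II = 0.067123
  f_III = 0.219463
Unnormalised posteriors:
  π_I·f_I = 0.40 × 2.46384e-08 = 9.85537e-09
  π_II·f_II = 0.44 × 0.067123 = 0.0295341
  π_III·f_III = 0.16 × 0.219463 = 0.0351141
Normaliser: 9.85537e-09 + 0.0295341 + 0.0351141 = 0.0646482
P(Group II | the observation) = 0.0295341 / 0.0646482 ≈ 0.457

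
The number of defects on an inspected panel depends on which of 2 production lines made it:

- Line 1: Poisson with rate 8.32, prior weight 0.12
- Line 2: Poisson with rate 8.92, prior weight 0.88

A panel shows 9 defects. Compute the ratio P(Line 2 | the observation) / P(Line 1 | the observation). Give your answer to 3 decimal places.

Since P(k|x) ∝ P(Z=k) f_k(x), the posterior odds are P(Z=i) f_i(x) / (P(Z=j) f_j(x)).
Poisson probabilities:
  p_1 = e^(−8.32)·8.32^9/9! = 0.128238
  p_2 = e^(−8.92)·8.92^9/9! = 0.131709
Posterior odds = (P(Z=2)·p_2) / (P(Z=1)·p_1) = (0.88·0.131709) / (0.12·0.128238) = 0.115903 / 0.0153886 ≈ 7.532

7.532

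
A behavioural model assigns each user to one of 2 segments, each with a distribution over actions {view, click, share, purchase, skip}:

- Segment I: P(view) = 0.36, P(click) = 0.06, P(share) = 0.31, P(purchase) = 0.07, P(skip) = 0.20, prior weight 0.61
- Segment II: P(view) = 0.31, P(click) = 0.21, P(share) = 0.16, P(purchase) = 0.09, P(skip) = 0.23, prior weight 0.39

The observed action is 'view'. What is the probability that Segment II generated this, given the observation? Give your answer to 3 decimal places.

0.355

The responsibility of component k is π_k f_k(x) divided by Σ_j π_j f_j(x).
Evaluate each component's likelihood at the observed value:
  p_I = 0.36
  p_II = 0.31
Prior × likelihood for each component:
  π_I·p_I = 0.61 × 0.36 = 0.2196
  π_II·p_II = 0.39 × 0.31 = 0.1209
Marginal: 0.2196 + 0.1209 = 0.3405
Responsibility of Segment II: 0.1209 / 0.3405 ≈ 0.355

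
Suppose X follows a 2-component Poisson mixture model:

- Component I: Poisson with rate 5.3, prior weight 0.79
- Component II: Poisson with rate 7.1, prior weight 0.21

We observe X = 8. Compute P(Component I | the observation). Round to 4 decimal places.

Posterior ∝ prior × likelihood, so P(k | x) ∝ w_k f_k(x); normalise over all components.
Component likelihoods at x = 8:
  p_I = e^(−5.3)·5.3^8/8! = 0.0770772
  p_II = e^(−7.1)·7.1^8/8! = 0.132146
Prior × likelihood for each component:
  w_I·p_I = 0.79 × 0.0770772 = 0.060891
  w_II·p_II = 0.21 × 0.132146 = 0.0277508
Evidence: 0.060891 + 0.0277508 = 0.0886417
P(Component I | data) ≈ 0.6869

0.6869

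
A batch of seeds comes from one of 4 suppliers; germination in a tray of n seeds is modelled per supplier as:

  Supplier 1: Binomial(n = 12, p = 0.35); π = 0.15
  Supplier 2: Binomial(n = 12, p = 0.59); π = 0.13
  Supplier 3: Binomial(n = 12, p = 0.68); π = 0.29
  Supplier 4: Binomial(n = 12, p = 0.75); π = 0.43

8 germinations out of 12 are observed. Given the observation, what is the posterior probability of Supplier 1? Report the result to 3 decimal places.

Posterior ∝ prior × likelihood, so P(k | x) ∝ π_k f_k(x); normalise over all components.
Evaluate each component's likelihood at the observed value:
  p_1 = C(12,8)·0.35^8·0.65^4 = 495·0.000225188·0.178506 = 0.0198977
  p_2 = C(12,8)·0.59^8·0.41^4 = 495·0.014683·0.0282576 = 0.205379
  p_3 = C(12,8)·0.68^8·0.32^4 = 495·0.0457163·0.0104858 = 0.237288
  p_4 = C(12,8)·0.75^8·0.25^4 = 495·0.100113·0.00390625 = 0.193578
Prior × likelihood for each component:
  π_1·p_1 = 0.15 × 0.0198977 = 0.00298466
  π_2·p_2 = 0.13 × 0.205379 = 0.0266993
  π_3·p_3 = 0.29 × 0.237288 = 0.0688136
  π_4·p_4 = 0.43 × 0.193578 = 0.0832384
Normaliser: 0.00298466 + 0.0266993 + 0.0688136 + 0.0832384 = 0.181736
P(Supplier 1 | x) ≈ 0.016

0.016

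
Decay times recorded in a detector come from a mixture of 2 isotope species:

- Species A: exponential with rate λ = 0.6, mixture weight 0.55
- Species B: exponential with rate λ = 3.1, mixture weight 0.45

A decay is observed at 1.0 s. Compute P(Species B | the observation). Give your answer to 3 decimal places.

0.258

Apply Bayes' rule: the posterior for each component is proportional to its prior times its likelihood at x.
Exponential densities:
  f_A = 0.329287
  f_B = 0.139653
Weight by the priors:
  π_A·f_A = 0.55 × 0.329287 = 0.181108
  π_B·f_B = 0.45 × 0.139653 = 0.0628436
Sum: 0.181108 + 0.0628436 = 0.243951
So the posterior for Species B is 0.0628436 / 0.243951 ≈ 0.258.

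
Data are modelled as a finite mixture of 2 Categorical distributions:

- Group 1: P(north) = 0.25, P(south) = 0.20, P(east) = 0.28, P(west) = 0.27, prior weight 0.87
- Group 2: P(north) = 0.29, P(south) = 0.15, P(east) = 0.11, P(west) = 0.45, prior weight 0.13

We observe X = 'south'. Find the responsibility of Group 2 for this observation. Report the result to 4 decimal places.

0.1008

Posterior ∝ prior × likelihood, so P(k | x) ∝ π_k f_k(x); normalise over all components.
Evaluate each component's likelihood at the observed value:
  p_1 = 0.2
  p_2 = 0.15
Unnormalised posteriors:
  π_1·p_1 = 0.87 × 0.2 = 0.174
  π_2·p_2 = 0.13 × 0.15 = 0.0195
Marginal: 0.174 + 0.0195 = 0.1935
So the posterior for Group 2 is 0.0195 / 0.1935 ≈ 0.1008.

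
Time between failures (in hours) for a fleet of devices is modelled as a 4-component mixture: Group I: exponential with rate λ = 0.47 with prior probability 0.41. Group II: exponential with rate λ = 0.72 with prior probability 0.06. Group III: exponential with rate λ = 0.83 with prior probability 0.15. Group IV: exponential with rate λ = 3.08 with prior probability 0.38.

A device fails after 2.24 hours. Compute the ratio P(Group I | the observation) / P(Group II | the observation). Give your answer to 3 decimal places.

Posterior odds = (w_i f_i(x)) / (w_j f_j(x)); the normalising sum cancels.
Exponential densities:
  L_I = 0.47·e^(−0.47·2.24) = 0.47·e^(−1.0528) = 0.164011
  L_II = 0.72·e^(−0.72·2.24) = 0.72·e^(−1.6128) = 0.143517
  L_III = 0.83·e^(−0.83·2.24) = 0.83·e^(−1.8592) = 0.129312
  L_IV = 3.08·e^(−3.08·2.24) = 3.08·e^(−6.8992) = 0.00310646
Odds = (0.41/0.06) × (0.164011/0.143517) = 6.83333 × 1.1428 ≈ 7.809

7.809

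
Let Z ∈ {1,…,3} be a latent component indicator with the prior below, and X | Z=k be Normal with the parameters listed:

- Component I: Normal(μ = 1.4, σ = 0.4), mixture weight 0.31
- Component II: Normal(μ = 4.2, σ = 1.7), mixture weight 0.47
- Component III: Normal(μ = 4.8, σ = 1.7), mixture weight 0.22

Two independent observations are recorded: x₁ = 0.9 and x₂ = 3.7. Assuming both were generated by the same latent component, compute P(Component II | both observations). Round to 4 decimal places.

By Bayes' theorem, P(k | x) = w_k f_k(x) / Σ_j w_j f_j(x).
Since both observations come from the same component, the likelihood for component k is f_k(x₁)·f_k(x₂).
  p_I = [0.456623] × [6.59811e-08] = 3.01285e-08
  p_II = [0.0356627] × [0.224738] = 0.00801477
  p_III = [0.0168896] × [0.190346] = 0.00321488
Weight by the priors:
  w_I·p_I = 0.31 × 3.01285e-08 = 9.33982e-09
  w_II·p_II = 0.47 × 0.00801477 = 0.00376694
  w_III·p_III = 0.22 × 0.00321488 = 0.000707274
Evidence: 9.33982e-09 + 0.00376694 + 0.000707274 = 0.00447423
So the posterior for Component II is 0.00376694 / 0.00447423 ≈ 0.8419.

0.8419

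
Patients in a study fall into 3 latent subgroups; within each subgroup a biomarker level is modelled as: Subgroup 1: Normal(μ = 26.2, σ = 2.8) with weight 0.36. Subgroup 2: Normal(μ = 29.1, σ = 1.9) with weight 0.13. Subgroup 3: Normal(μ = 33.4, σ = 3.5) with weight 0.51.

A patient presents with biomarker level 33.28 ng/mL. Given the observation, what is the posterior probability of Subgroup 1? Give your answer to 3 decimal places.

0.033

Apply Bayes' rule: the posterior for each component is proportional to its prior times its likelihood at x.
Normal densities:
  f_1 = (1/(2.8·√(2π)))·exp(−(33.28−26.2)²/(2·2.8²)) = 0.142479·exp(-3.19684) = 0.00582617
  f_2 = (1/(1.9·√(2π)))·exp(−(33.28−29.1)²/(2·1.9²)) = 0.209970·exp(-2.42000) = 0.0186708
  f_3 = (1/(3.5·√(2π)))·exp(−(33.28−33.4)²/(2·3.5²)) = 0.113984·exp(-0.00059) = 0.113917
Weight by the priors:
  π_1·f_1 = 0.36 × 0.00582617 = 0.00209742
  π_2·f_2 = 0.13 × 0.0186708 = 0.00242721
  π_3·f_3 = 0.51 × 0.113917 = 0.0580974
Evidence: 0.00209742 + 0.00242721 + 0.0580974 = 0.0626221
P(Subgroup 1 | data) ≈ 0.033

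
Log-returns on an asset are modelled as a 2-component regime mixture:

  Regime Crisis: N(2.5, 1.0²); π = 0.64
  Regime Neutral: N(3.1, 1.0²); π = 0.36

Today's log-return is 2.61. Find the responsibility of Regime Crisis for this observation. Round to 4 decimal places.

By Bayes' theorem, P(k | x) = P(Z=k) f_k(x) / Σ_j P(Z=j) f_j(x).
Evaluate each component's likelihood at the observed value:
  L_Crisis = 0.396536
  L_Neutral = 0.353812
Weight by the priors:
  P(Z=Crisis)·L_Crisis = 0.64 × 0.396536 = 0.253783
  P(Z=Neutral)·L_Neutral = 0.36 × 0.353812 = 0.127372
Marginal: 0.253783 + 0.127372 = 0.381155
P(Regime Crisis | 2.61) ≈ 0.6658

0.6658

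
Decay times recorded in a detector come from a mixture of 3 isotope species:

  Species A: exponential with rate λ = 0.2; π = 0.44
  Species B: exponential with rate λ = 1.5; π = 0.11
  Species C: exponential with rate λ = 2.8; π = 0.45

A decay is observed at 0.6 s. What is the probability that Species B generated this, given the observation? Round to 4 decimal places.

Apply Bayes' rule: the posterior for each component is proportional to its prior times its likelihood at x.
Component likelihoods at x = 0.6 s:
  L_A = 0.2·e^(−0.2·0.6) = 0.2·e^(−0.1200) = 0.177384
  L_B = 1.5·e^(−1.5·0.6) = 1.5·e^(−0.9000) = 0.609854
  L_C = 2.8·e^(−2.8·0.6) = 2.8·e^(−1.6800) = 0.521847
Multiply by the mixture weights:
  w_A·L_A = 0.44 × 0.177384 = 0.078049
  w_B·L_B = 0.11 × 0.609854 = 0.067084
  w_C·L_C = 0.45 × 0.521847 = 0.234831
Marginal: 0.078049 + 0.067084 + 0.234831 = 0.379964
P(Species B | x) = 0.067084 / 0.379964 ≈ 0.1766

0.1766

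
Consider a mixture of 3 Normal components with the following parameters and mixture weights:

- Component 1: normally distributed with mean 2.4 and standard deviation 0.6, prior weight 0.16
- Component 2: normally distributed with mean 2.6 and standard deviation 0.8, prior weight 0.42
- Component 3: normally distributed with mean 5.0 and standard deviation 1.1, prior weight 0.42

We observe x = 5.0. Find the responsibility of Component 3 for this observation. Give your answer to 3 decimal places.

Posterior ∝ prior × likelihood, so P(k | x) ∝ P(Z=k) f_k(x); normalise over all components.
Evaluate each component's likelihood at the observed value:
  f_1 = (1/(0.6·√(2π)))·exp(−(5.0−2.4)²/(2·0.6²)) = 0.664904·exp(-9.38889) = 5.56181e-05
  f_2 = (1/(0.8·√(2π)))·exp(−(5.0−2.6)²/(2·0.8²)) = 0.498678·exp(-4.50000) = 0.00553981
  f_3 = (1/(1.1·√(2π)))·exp(−(5.0−5.0)²/(2·1.1²)) = 0.362675·exp(-0.00000) = 0.362675
Prior × likelihood for each component:
  P(Z=1)·f_1 = 0.16 × 5.56181e-05 = 8.8989e-06
  P(Z=2)·f_2 = 0.42 × 0.00553981 = 0.00232672
  P(Z=3)·f_3 = 0.42 × 0.362675 = 0.152323
Marginal: 8.8989e-06 + 0.00232672 + 0.152323 = 0.154659
P(Component 3 | data) = 0.152323 / 0.154659 ≈ 0.985

0.985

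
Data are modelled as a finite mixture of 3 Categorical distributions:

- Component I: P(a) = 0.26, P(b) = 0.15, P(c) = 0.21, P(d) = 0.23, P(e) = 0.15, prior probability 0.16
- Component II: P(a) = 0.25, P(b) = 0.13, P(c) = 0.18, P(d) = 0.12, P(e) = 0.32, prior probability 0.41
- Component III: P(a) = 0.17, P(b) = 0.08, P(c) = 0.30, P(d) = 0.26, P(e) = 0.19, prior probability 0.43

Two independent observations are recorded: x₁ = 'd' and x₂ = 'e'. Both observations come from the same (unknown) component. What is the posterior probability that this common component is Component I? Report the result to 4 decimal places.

P(component k | x) = π_k·f_k(x) / marginal(x), where marginal(x) = Σ_j π_j·f_j(x).
Since both observations come from the same component, the likelihood for component k is f_k(x₁)·f_k(x₂).
  p_I = [P(d | comp) = 0.23] × [0.15] = 0.0345
  p_II = [P(d | comp) = 0.12] × [0.32] = 0.0384
  p_III = [P(d | comp) = 0.26] × [0.19] = 0.0494
Weight by the priors:
  π_I·p_I = 0.16 × 0.0345 = 0.00552
  π_II·p_II = 0.41 × 0.0384 = 0.015744
  π_III·p_III = 0.43 × 0.0494 = 0.021242
Evidence: 0.00552 + 0.015744 + 0.021242 = 0.042506
P(Component I | x) ≈ 0.1299

0.1299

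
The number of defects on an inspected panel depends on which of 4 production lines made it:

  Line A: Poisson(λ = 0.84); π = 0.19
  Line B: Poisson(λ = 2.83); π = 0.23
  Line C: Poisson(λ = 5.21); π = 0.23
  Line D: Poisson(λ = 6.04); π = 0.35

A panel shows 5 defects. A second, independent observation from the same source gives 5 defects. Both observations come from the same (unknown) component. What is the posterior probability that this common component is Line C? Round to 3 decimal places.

0.395

P(component k | x) = w_k·f_k(x) / marginal(x), where marginal(x) = Σ_j w_j·f_j(x).
Since both observations come from the same component, the likelihood for component k is f_k(x₁)·f_k(x₂).
  p_A = [e^(−0.84)·0.84^5/5! = 0.00150455] × [0.00150455] = 2.26368e-06
  p_B = [e^(−2.83)·2.83^5/5! = 0.0892684] × [0.0892684] = 0.00796884
  p_C = [e^(−5.21)·5.21^5/5! = 0.174716] × [0.174716] = 0.0305257
  p_D = [e^(−6.04)·6.04^5/5! = 0.159538] × [0.159538] = 0.0254524
Multiply by the mixture weights:
  w_A·p_A = 0.19 × 2.26368e-06 = 4.301e-07
  w_B·p_B = 0.23 × 0.00796884 = 0.00183283
  w_C·p_C = 0.23 × 0.0305257 = 0.00702092
  w_D·p_D = 0.35 × 0.0254524 = 0.00890836
Sum: 4.301e-07 + 0.00183283 + 0.00702092 + 0.00890836 = 0.0177625
P(Line C | x₁,x₂) ≈ 0.395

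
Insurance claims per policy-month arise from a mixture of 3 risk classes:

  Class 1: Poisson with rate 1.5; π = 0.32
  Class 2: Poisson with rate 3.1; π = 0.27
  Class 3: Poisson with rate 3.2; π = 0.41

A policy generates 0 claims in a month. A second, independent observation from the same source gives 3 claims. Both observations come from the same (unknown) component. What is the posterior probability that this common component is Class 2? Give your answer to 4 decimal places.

0.1766

By Bayes' theorem, P(k | x) = w_k f_k(x) / Σ_j w_j f_j(x).
Since both observations come from the same component, the likelihood for component k is f_k(x₁)·f_k(x₂).
  f_1 = [e^(−1.5)·1.5^0/0! = 0.22313] × [0.125511] = 0.0280052
  f_2 = [e^(−3.1)·3.1^0/0! = 0.0450492] × [0.223677] = 0.0100765
  f_3 = [e^(−3.2)·3.2^0/0! = 0.0407622] × [0.222616] = 0.00907432
Prior × likelihood for each component:
  w_1·f_1 = 0.32 × 0.0280052 = 0.00896167
  w_2·f_2 = 0.27 × 0.0100765 = 0.00272064
  w_3·f_3 = 0.41 × 0.00907432 = 0.00372047
Sum: 0.00896167 + 0.00272064 + 0.00372047 = 0.0154028
So the posterior for Class 2 is 0.00272064 / 0.0154028 ≈ 0.1766.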